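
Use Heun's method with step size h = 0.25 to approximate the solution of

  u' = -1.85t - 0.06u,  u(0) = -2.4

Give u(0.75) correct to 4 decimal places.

-2.8078

Heun: k1 = f(t_n, u_n); k2 = f(t_n + h, u_n + h·k1); u_{n+1} = u_n + (h/2)·(k1 + k2).
t=0.000000, u=-2.400000:
  k1 = f(0.000000, -2.400000) = 0.144000
  k2 = f(0.250000, -2.364000) = -0.320660
  u ← -2.400000 + (0.25/2)·(0.144000 + (-0.320660)) = -2.422083
t=0.250000, u=-2.422083:
  k1 = f(0.250000, -2.422083) = -0.317175
  k2 = f(0.500000, -2.501376) = -0.774917
  u ← -2.422083 + (0.25/2)·(-0.317175 + (-0.774917)) = -2.558594
t=0.500000, u=-2.558594:
  k1 = f(0.500000, -2.558594) = -0.771484
  k2 = f(0.750000, -2.751465) = -1.222412
  u ← -2.558594 + (0.25/2)·(-0.771484 + (-1.222412)) = -2.807831
u(0.75) ≈ -2.8078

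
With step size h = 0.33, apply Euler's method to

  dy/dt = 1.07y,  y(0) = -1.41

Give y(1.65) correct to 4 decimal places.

Euler: y_{n+1} = y_n + h·f(t_n, y_n).
t=0.000000, y=-1.410000: f=-1.508700 → y ← -1.410000 + 0.33·(-1.508700) = -1.907871
t=0.330000, y=-1.907871: f=-2.041422 → y ← -1.907871 + 0.33·(-2.041422) = -2.581540
t=0.660000, y=-2.581540: f=-2.762248 → y ← -2.581540 + 0.33·(-2.762248) = -3.493082
t=0.990000, y=-3.493082: f=-3.737598 → y ← -3.493082 + 0.33·(-3.737598) = -4.726489
t=1.320000, y=-4.726489: f=-5.057344 → y ← -4.726489 + 0.33·(-5.057344) = -6.395413
y(1.65) ≈ -6.3954

-6.3954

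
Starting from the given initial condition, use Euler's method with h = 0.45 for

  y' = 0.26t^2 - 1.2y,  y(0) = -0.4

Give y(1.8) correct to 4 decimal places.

0.2439

Euler: y_{n+1} = y_n + h·f(t_n, y_n).
t=0.000000, y=-0.400000: f=0.480000 → y ← -0.400000 + 0.45·0.480000 = -0.184000
t=0.450000, y=-0.184000: f=0.273450 → y ← -0.184000 + 0.45·0.273450 = -0.060948
t=0.900000, y=-0.060948: f=0.283737 → y ← -0.060948 + 0.45·0.283737 = 0.066734
t=1.350000, y=0.066734: f=0.393769 → y ← 0.066734 + 0.45·0.393769 = 0.243930
y(1.8) ≈ 0.2439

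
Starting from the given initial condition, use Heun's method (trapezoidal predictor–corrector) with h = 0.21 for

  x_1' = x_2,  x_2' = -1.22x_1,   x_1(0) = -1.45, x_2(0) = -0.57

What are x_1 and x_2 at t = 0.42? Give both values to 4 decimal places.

-1.5280, 0.2139

Heun on (x_1,x_2): k1 = f(t_n, state_n); k2 = f(t_n + h, state_n + h·k1); state_{n+1} = state_n + (h/2)·(k1 + k2).
0.000000: (-1.450000, -0.570000)
  k1 = (-0.570000, 1.769000)
  predictor → (-1.569700, -0.198510)
  k2 = (-0.198510, 1.915034)
  → (-1.530694, -0.183176)
0.210000: (-1.530694, -0.183176)
  k1 = (-0.183176, 1.867446)
  predictor → (-1.569161, 0.208987)
  k2 = (0.208987, 1.914376)
  → (-1.527983, 0.213915)
(x_1(0.42), x_2(0.42)) ≈ (-1.5280, 0.2139)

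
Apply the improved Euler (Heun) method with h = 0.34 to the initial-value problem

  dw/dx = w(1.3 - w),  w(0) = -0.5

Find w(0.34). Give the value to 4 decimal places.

-0.9416

Heun: k1 = f(x_n, w_n); k2 = f(x_n + h, w_n + h·k1); w_{n+1} = w_n + (h/2)·(k1 + k2).
x=0.000000, w=-0.500000:
  k1 = f(0.000000, -0.500000) = -0.900000
  k2 = f(0.340000, -0.806000) = -1.697436
  w ← -0.500000 + (0.34/2)·(-0.900000 + (-1.697436)) = -0.941564
w(0.34) ≈ -0.9416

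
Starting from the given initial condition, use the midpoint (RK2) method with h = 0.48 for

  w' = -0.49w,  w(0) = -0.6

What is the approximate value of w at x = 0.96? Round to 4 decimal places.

Midpoint: k1 = f(x_n, w_n); k2 = f(x_n + h/2, w_n + (h/2)·k1); w_{n+1} = w_n + h·k2.
x=0.000000, w=-0.600000:
  k1 = f(0.000000, -0.600000) = 0.294000
  k2 = f(0.240000, -0.529440) = 0.259426
  w ← -0.600000 + 0.48·0.259426 = -0.475476
x=0.480000, w=-0.475476:
  k1 = f(0.480000, -0.475476) = 0.232983
  k2 = f(0.720000, -0.419560) = 0.205584
  w ← -0.475476 + 0.48·0.205584 = -0.376795
w(0.96) ≈ -0.3768

-0.3768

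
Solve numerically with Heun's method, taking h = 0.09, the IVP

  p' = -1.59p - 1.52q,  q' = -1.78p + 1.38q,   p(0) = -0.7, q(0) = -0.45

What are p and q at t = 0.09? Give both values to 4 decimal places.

Heun on (p,q): k1 = f(t_n, state_n); k2 = f(t_n + h, state_n + h·k1); state_{n+1} = state_n + (h/2)·(k1 + k2).
0.000000: (-0.700000, -0.450000)
  k1 = (1.797000, 0.625000)
  predictor → (-0.538270, -0.393750)
  k2 = (1.454349, 0.414746)
  → (-0.553689, -0.403211)
(p(0.09), q(0.09)) ≈ (-0.5537, -0.4032)

-0.5537, -0.4032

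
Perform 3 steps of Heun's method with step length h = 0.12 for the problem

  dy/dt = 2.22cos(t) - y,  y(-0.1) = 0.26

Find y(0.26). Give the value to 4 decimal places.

Heun: k1 = f(t_n, y_n); k2 = f(t_n + h, y_n + h·k1); y_{n+1} = y_n + (h/2)·(k1 + k2).
t=-0.100000, y=0.260000:
  k1 = f(-0.100000, 0.260000) = 1.948909
  k2 = f(0.020000, 0.493869) = 1.725687
  y ← 0.260000 + (0.12/2)·(1.948909 + 1.725687) = 0.480476
t=0.020000, y=0.480476:
  k1 = f(0.020000, 0.480476) = 1.739080
  k2 = f(0.140000, 0.689165) = 1.509114
  y ← 0.480476 + (0.12/2)·(1.739080 + 1.509114) = 0.675367
t=0.140000, y=0.675367:
  k1 = f(0.140000, 0.675367) = 1.522912
  k2 = f(0.260000, 0.858117) = 1.287269
  y ← 0.675367 + (0.12/2)·(1.522912 + 1.287269) = 0.843978
y(0.26) ≈ 0.8440

0.8440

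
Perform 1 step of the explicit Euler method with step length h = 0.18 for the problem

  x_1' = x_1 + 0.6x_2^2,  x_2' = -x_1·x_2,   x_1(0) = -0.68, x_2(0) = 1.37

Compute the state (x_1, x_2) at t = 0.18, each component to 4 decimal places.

Euler on (x_1,x_2): x_1_{n+1} = x_1_n + h·x_1', x_2_{n+1} = x_2_n + h·x_2'.
0.000000: (-0.680000, 1.370000); f=(0.446140, 0.931600) → (-0.599695, 1.537688)
(x_1(0.18), x_2(0.18)) ≈ (-0.5997, 1.5377)

-0.5997, 1.5377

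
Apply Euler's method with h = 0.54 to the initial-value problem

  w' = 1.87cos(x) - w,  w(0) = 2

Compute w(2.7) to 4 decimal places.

Euler: w_{n+1} = w_n + h·f(x_n, w_n).
x=0.000000, w=2.000000: f=-0.130000 → w ← 2.000000 + 0.54·(-0.130000) = 1.929800
x=0.540000, w=1.929800: f=-0.325885 → w ← 1.929800 + 0.54·(-0.325885) = 1.753822
x=1.080000, w=1.753822: f=-0.872438 → w ← 1.753822 + 0.54·(-0.872438) = 1.282706
x=1.620000, w=1.282706: f=-1.374679 → w ← 1.282706 + 0.54·(-1.374679) = 0.540379
x=2.160000, w=0.540379: f=-1.579536 → w ← 0.540379 + 0.54·(-1.579536) = -0.312571
w(2.7) ≈ -0.3126

-0.3126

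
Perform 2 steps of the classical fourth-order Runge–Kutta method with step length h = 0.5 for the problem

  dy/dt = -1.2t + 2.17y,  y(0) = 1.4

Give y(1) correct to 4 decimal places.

10.7347

RK4: k1 = f(t_n, y_n); k2 = f(t_n + h/2, y_n + (h/2)·k1); k3 = f(t_n + h/2, y_n + (h/2)·k2); k4 = f(t_n + h, y_n + h·k3); y_{n+1} = y_n + (h/6)·(k1 + 2k2 + 2k3 + k4).
t=0.000000, y=1.400000:
  k1 = f(0.000000, 1.400000) = 3.038000
  k2 = f(0.250000, 2.159500) = 4.386115
  k3 = f(0.250000, 2.496529) = 5.117467
  k4 = f(0.500000, 3.958734) = 7.990452
  y ← 1.400000 + (0.5/6)·(k1 + 2k2 + 2k3 + k4) = 3.902968
t=0.500000, y=3.902968:
  k1 = f(0.500000, 3.902968) = 7.869441
  k2 = f(0.750000, 5.870328) = 11.838612
  k3 = f(0.750000, 6.862621) = 13.991888
  k4 = f(1.000000, 10.898912) = 22.450639
  y ← 3.902968 + (0.5/6)·(k1 + 2k2 + 2k3 + k4) = 10.734725
y(1) ≈ 10.7347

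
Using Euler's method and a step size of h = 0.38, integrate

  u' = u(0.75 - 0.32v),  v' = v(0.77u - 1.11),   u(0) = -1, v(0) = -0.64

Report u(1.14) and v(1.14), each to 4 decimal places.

-2.2964, -0.0019

Euler on (u,v): u_{n+1} = u_n + h·u', v_{n+1} = v_n + h·v'.
0.000000: (-1.000000, -0.640000); f=(-0.954800, 1.203200) → (-1.362824, -0.182784)
0.380000: (-1.362824, -0.182784); f=(-1.101831, 0.394699) → (-1.781520, -0.032798)
0.760000: (-1.781520, -0.032798); f=(-1.354838, 0.081398) → (-2.296358, -0.001867)
(u(1.14), v(1.14)) ≈ (-2.2964, -0.0019)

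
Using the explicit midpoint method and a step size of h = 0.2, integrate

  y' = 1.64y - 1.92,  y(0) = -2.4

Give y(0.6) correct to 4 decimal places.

Midpoint: k1 = f(t_n, y_n); k2 = f(t_n + h/2, y_n + (h/2)·k1); y_{n+1} = y_n + h·k2.
t=0.000000, y=-2.400000:
  k1 = f(0.000000, -2.400000) = -5.856000
  k2 = f(0.100000, -2.985600) = -6.816384
  y ← -2.400000 + 0.2·(-6.816384) = -3.763277
t=0.200000, y=-3.763277:
  k1 = f(0.200000, -3.763277) = -8.091774
  k2 = f(0.300000, -4.572454) = -9.418825
  y ← -3.763277 + 0.2·(-9.418825) = -5.647042
t=0.400000, y=-5.647042:
  k1 = f(0.400000, -5.647042) = -11.181149
  k2 = f(0.500000, -6.765157) = -13.014857
  y ← -5.647042 + 0.2·(-13.014857) = -8.250013
y(0.6) ≈ -8.2500

-8.2500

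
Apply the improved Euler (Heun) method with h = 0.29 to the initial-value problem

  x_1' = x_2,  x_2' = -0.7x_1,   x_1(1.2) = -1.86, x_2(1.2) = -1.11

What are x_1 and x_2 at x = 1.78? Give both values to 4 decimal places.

-2.2675, -0.2473

Heun on (x_1,x_2): k1 = f(x_n, state_n); k2 = f(x_n + h, state_n + h·k1); state_{n+1} = state_n + (h/2)·(k1 + k2).
1.200000: (-1.860000, -1.110000)
  k1 = (-1.110000, 1.302000)
  predictor → (-2.181900, -0.732420)
  k2 = (-0.732420, 1.527330)
  → (-2.127151, -0.699747)
1.490000: (-2.127151, -0.699747)
  k1 = (-0.699747, 1.489006)
  predictor → (-2.330078, -0.267936)
  k2 = (-0.267936, 1.631054)
  → (-2.267465, -0.247338)
(x_1(1.78), x_2(1.78)) ≈ (-2.2675, -0.2473)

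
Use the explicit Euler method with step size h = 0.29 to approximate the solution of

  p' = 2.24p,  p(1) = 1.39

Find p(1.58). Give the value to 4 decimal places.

Euler: p_{n+1} = p_n + h·f(t_n, p_n).
t=1.000000, p=1.390000: f=3.113600 → p ← 1.390000 + 0.29·3.113600 = 2.292944
t=1.290000, p=2.292944: f=5.136195 → p ← 2.292944 + 0.29·5.136195 = 3.782440
p(1.58) ≈ 3.7824

3.7824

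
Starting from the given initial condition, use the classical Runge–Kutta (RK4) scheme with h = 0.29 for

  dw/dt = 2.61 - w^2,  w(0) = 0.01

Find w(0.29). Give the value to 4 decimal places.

RK4: k1 = f(t_n, w_n); k2 = f(t_n + h/2, w_n + (h/2)·k1); k3 = f(t_n + h/2, w_n + (h/2)·k2); k4 = f(t_n + h, w_n + h·k3); w_{n+1} = w_n + (h/6)·(k1 + 2k2 + 2k3 + k4).
t=0.000000, w=0.010000:
  k1 = f(0.000000, 0.010000) = 2.609900
  k2 = f(0.145000, 0.388435) = 2.459118
  k3 = f(0.145000, 0.366572) = 2.475625
  k4 = f(0.290000, 0.727931) = 2.080116
  w ← 0.010000 + (0.29/6)·(k1 + 2k2 + 2k3 + k4) = 0.713709
w(0.29) ≈ 0.7137

0.7137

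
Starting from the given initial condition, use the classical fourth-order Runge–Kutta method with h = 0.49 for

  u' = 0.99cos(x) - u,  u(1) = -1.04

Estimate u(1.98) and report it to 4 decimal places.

RK4: k1 = f(x_n, u_n); k2 = f(x_n + h/2, u_n + (h/2)·k1); k3 = f(x_n + h/2, u_n + (h/2)·k2); k4 = f(x_n + h, u_n + h·k3); u_{n+1} = u_n + (h/6)·(k1 + 2k2 + 2k3 + k4).
x=1.000000, u=-1.040000:
  k1 = f(1.000000, -1.040000) = 1.574899
  k2 = f(1.245000, -0.654150) = 0.971012
  k3 = f(1.245000, -0.802102) = 1.118965
  k4 = f(1.490000, -0.491707) = 0.571609
  u ← -1.040000 + (0.49/6)·(k1 + 2k2 + 2k3 + k4) = -0.523339
x=1.490000, u=-0.523339:
  k1 = f(1.490000, -0.523339) = 0.603240
  k2 = f(1.735000, -0.375545) = 0.213713
  k3 = f(1.735000, -0.470979) = 0.309147
  k4 = f(1.980000, -0.371857) = -0.022043
  u ← -0.523339 + (0.49/6)·(k1 + 2k2 + 2k3 + k4) = -0.390474
u(1.98) ≈ -0.3905

-0.3905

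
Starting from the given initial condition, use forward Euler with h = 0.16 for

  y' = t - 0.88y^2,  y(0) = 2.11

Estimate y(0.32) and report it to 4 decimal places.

1.1990

Euler: y_{n+1} = y_n + h·f(t_n, y_n).
t=0.000000, y=2.110000: f=-3.917848 → y ← 2.110000 + 0.16·(-3.917848) = 1.483144
t=0.160000, y=1.483144: f=-1.775751 → y ← 1.483144 + 0.16·(-1.775751) = 1.199024
y(0.32) ≈ 1.1990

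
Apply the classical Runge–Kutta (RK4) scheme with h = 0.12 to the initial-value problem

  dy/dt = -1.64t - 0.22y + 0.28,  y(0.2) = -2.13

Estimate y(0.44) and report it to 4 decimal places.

RK4: k1 = f(t_n, y_n); k2 = f(t_n + h/2, y_n + (h/2)·k1); k3 = f(t_n + h/2, y_n + (h/2)·k2); k4 = f(t_n + h, y_n + h·k3); y_{n+1} = y_n + (h/6)·(k1 + 2k2 + 2k3 + k4).
t=0.200000, y=-2.130000:
  k1 = f(0.200000, -2.130000) = 0.420600
  k2 = f(0.260000, -2.104764) = 0.316648
  k3 = f(0.260000, -2.111001) = 0.318020
  k4 = f(0.320000, -2.091838) = 0.215404
  y ← -2.130000 + (0.12/6)·(k1 + 2k2 + 2k3 + k4) = -2.091893
t=0.320000, y=-2.091893:
  k1 = f(0.320000, -2.091893) = 0.215416
  k2 = f(0.380000, -2.078968) = 0.114173
  k3 = f(0.380000, -2.085043) = 0.115509
  k4 = f(0.440000, -2.078032) = 0.015567
  y ← -2.091893 + (0.12/6)·(k1 + 2k2 + 2k3 + k4) = -2.078086
y(0.44) ≈ -2.0781

-2.0781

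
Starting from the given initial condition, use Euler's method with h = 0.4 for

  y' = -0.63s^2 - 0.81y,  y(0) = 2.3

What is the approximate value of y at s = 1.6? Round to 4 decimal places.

Euler: y_{n+1} = y_n + h·f(s_n, y_n).
s=0.000000, y=2.300000: f=-1.863000 → y ← 2.300000 + 0.4·(-1.863000) = 1.554800
s=0.400000, y=1.554800: f=-1.360188 → y ← 1.554800 + 0.4·(-1.360188) = 1.010725
s=0.800000, y=1.010725: f=-1.221887 → y ← 1.010725 + 0.4·(-1.221887) = 0.521970
s=1.200000, y=0.521970: f=-1.329996 → y ← 0.521970 + 0.4·(-1.329996) = -0.010028
y(1.6) ≈ -0.0100

-0.0100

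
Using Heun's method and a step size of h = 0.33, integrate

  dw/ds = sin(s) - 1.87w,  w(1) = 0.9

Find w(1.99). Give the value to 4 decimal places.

0.5828

Heun: k1 = f(s_n, w_n); k2 = f(s_n + h, w_n + h·k1); w_{n+1} = w_n + (h/2)·(k1 + k2).
s=1.000000, w=0.900000:
  k1 = f(1.000000, 0.900000) = -0.841529
  k2 = f(1.330000, 0.622295) = -0.192544
  w ← 0.900000 + (0.33/2)·(-0.841529 + (-0.192544)) = 0.729378
s=1.330000, w=0.729378:
  k1 = f(1.330000, 0.729378) = -0.392788
  k2 = f(1.660000, 0.599758) = -0.125523
  w ← 0.729378 + (0.33/2)·(-0.392788 + (-0.125523)) = 0.643857
s=1.660000, w=0.643857:
  k1 = f(1.660000, 0.643857) = -0.207988
  k2 = f(1.990000, 0.575221) = -0.162249
  w ← 0.643857 + (0.33/2)·(-0.207988 + (-0.162249)) = 0.582767
w(1.99) ≈ 0.5828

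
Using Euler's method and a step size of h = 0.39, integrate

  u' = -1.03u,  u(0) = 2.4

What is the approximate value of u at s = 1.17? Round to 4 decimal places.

Euler: u_{n+1} = u_n + h·f(s_n, u_n).
s=0.000000, u=2.400000: f=-2.472000 → u ← 2.400000 + 0.39·(-2.472000) = 1.435920
s=0.390000, u=1.435920: f=-1.478998 → u ← 1.435920 + 0.39·(-1.478998) = 0.859111
s=0.780000, u=0.859111: f=-0.884884 → u ← 0.859111 + 0.39·(-0.884884) = 0.514006
u(1.17) ≈ 0.5140

0.5140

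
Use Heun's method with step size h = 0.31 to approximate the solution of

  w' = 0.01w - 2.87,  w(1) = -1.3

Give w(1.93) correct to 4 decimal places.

Heun: k1 = f(t_n, w_n); k2 = f(t_n + h, w_n + h·k1); w_{n+1} = w_n + (h/2)·(k1 + k2).
t=1.000000, w=-1.300000:
  k1 = f(1.000000, -1.300000) = -2.883000
  k2 = f(1.310000, -2.193730) = -2.891937
  w ← -1.300000 + (0.31/2)·(-2.883000 + (-2.891937)) = -2.195115
t=1.310000, w=-2.195115:
  k1 = f(1.310000, -2.195115) = -2.891951
  k2 = f(1.620000, -3.091620) = -2.900916
  w ← -2.195115 + (0.31/2)·(-2.891951 + (-2.900916)) = -3.093010
t=1.620000, w=-3.093010:
  k1 = f(1.620000, -3.093010) = -2.900930
  k2 = f(1.930000, -3.992298) = -2.909923
  w ← -3.093010 + (0.31/2)·(-2.900930 + (-2.909923)) = -3.993692
w(1.93) ≈ -3.9937

-3.9937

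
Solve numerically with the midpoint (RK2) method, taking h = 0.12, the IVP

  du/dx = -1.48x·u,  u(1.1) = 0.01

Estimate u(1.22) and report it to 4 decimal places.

Midpoint: k1 = f(x_n, u_n); k2 = f(x_n + h/2, u_n + (h/2)·k1); u_{n+1} = u_n + h·k2.
x=1.100000, u=0.010000:
  k1 = f(1.100000, 0.010000) = -0.016280
  k2 = f(1.160000, 0.009023) = -0.015491
  u ← 0.010000 + 0.12·(-0.015491) = 0.008141
u(1.22) ≈ 0.0081

0.0081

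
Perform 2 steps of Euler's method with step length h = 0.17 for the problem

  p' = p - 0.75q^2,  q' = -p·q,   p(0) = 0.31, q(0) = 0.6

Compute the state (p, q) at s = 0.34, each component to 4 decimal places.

Euler on (p,q): p_{n+1} = p_n + h·p', q_{n+1} = q_n + h·q'.
0.000000: (0.310000, 0.600000); f=(0.040000, -0.186000) → (0.316800, 0.568380)
0.170000: (0.316800, 0.568380); f=(0.074508, -0.180063) → (0.329466, 0.537769)
(p(0.34), q(0.34)) ≈ (0.3295, 0.5378)

0.3295, 0.5378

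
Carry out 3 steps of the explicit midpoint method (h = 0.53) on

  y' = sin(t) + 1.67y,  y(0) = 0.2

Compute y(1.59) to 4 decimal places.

Midpoint: k1 = f(t_n, y_n); k2 = f(t_n + h/2, y_n + (h/2)·k1); y_{n+1} = y_n + h·k2.
t=0.000000, y=0.200000:
  k1 = f(0.000000, 0.200000) = 0.334000
  k2 = f(0.265000, 0.288510) = 0.743721
  y ← 0.200000 + 0.53·0.743721 = 0.594172
t=0.530000, y=0.594172:
  k1 = f(0.530000, 0.594172) = 1.497801
  k2 = f(0.795000, 0.991089) = 2.368983
  y ← 0.594172 + 0.53·2.368983 = 1.849733
t=1.060000, y=1.849733:
  k1 = f(1.060000, 1.849733) = 3.961410
  k2 = f(1.325000, 2.899507) = 5.812120
  y ← 1.849733 + 0.53·5.812120 = 4.930156
y(1.59) ≈ 4.9302

4.9302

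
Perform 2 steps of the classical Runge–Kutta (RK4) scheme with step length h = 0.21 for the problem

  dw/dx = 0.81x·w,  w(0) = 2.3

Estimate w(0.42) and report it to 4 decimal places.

RK4: k1 = f(x_n, w_n); k2 = f(x_n + h/2, w_n + (h/2)·k1); k3 = f(x_n + h/2, w_n + (h/2)·k2); k4 = f(x_n + h, w_n + h·k3); w_{n+1} = w_n + (h/6)·(k1 + 2k2 + 2k3 + k4).
x=0.000000, w=2.300000:
  k1 = f(0.000000, 2.300000) = 0.000000
  k2 = f(0.105000, 2.300000) = 0.195615
  k3 = f(0.105000, 2.320540) = 0.197362
  k4 = f(0.210000, 2.341446) = 0.398280
  w ← 2.300000 + (0.21/6)·(k1 + 2k2 + 2k3 + k4) = 2.341448
x=0.210000, w=2.341448:
  k1 = f(0.210000, 2.341448) = 0.398280
  k2 = f(0.315000, 2.383268) = 0.608091
  k3 = f(0.315000, 2.405298) = 0.613712
  k4 = f(0.420000, 2.470328) = 0.840405
  w ← 2.341448 + (0.21/6)·(k1 + 2k2 + 2k3 + k4) = 2.470328
w(0.42) ≈ 2.4703

2.4703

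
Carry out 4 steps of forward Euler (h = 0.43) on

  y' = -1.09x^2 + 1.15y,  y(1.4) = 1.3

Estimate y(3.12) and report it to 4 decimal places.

-7.0563

Euler: y_{n+1} = y_n + h·f(x_n, y_n).
x=1.400000, y=1.300000: f=-0.641400 → y ← 1.300000 + 0.43·(-0.641400) = 1.024198
x=1.830000, y=1.024198: f=-2.472473 → y ← 1.024198 + 0.43·(-2.472473) = -0.038966
x=2.260000, y=-0.038966: f=-5.612094 → y ← -0.038966 + 0.43·(-5.612094) = -2.452166
x=2.690000, y=-2.452166: f=-10.707340 → y ← -2.452166 + 0.43·(-10.707340) = -7.056322
y(3.12) ≈ -7.0563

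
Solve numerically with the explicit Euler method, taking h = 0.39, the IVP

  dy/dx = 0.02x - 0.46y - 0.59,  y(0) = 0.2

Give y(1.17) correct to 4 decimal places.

-0.4548

Euler: y_{n+1} = y_n + h·f(x_n, y_n).
x=0.000000, y=0.200000: f=-0.682000 → y ← 0.200000 + 0.39·(-0.682000) = -0.065980
x=0.390000, y=-0.065980: f=-0.551849 → y ← -0.065980 + 0.39·(-0.551849) = -0.281201
x=0.780000, y=-0.281201: f=-0.445047 → y ← -0.281201 + 0.39·(-0.445047) = -0.454770
y(1.17) ≈ -0.4548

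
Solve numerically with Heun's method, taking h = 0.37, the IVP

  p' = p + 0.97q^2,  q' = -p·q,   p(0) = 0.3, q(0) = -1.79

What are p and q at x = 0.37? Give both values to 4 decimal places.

1.6737, -1.2311

Heun on (p,q): k1 = f(x_n, state_n); k2 = f(x_n + h, state_n + h·k1); state_{n+1} = state_n + (h/2)·(k1 + k2).
0.000000: (0.300000, -1.790000)
  k1 = (3.407977, 0.537000)
  predictor → (1.560951, -1.591310)
  k2 = (4.017251, 2.483958)
  → (1.673667, -1.231123)
(p(0.37), q(0.37)) ≈ (1.6737, -1.2311)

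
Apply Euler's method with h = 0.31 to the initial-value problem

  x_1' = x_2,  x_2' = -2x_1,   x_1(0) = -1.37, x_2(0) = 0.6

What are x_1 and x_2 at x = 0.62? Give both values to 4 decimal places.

Euler on (x_1,x_2): x_1_{n+1} = x_1_n + h·x_1', x_2_{n+1} = x_2_n + h·x_2'.
0.000000: (-1.370000, 0.600000); f=(0.600000, 2.740000) → (-1.184000, 1.449400)
0.310000: (-1.184000, 1.449400); f=(1.449400, 2.368000) → (-0.734686, 2.183480)
(x_1(0.62), x_2(0.62)) ≈ (-0.7347, 2.1835)

-0.7347, 2.1835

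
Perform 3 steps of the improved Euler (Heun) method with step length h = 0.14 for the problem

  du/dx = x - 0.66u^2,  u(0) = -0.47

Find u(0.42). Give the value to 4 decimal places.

Heun: k1 = f(x_n, u_n); k2 = f(x_n + h, u_n + h·k1); u_{n+1} = u_n + (h/2)·(k1 + k2).
x=0.000000, u=-0.470000:
  k1 = f(0.000000, -0.470000) = -0.145794
  k2 = f(0.140000, -0.490411) = -0.018732
  u ← -0.470000 + (0.14/2)·(-0.145794 + (-0.018732)) = -0.481517
x=0.140000, u=-0.481517:
  k1 = f(0.140000, -0.481517) = -0.013027
  k2 = f(0.280000, -0.483341) = 0.125812
  u ← -0.481517 + (0.14/2)·(-0.013027 + 0.125812) = -0.473622
x=0.280000, u=-0.473622:
  k1 = f(0.280000, -0.473622) = 0.131950
  k2 = f(0.420000, -0.455149) = 0.283274
  u ← -0.473622 + (0.14/2)·(0.131950 + 0.283274) = -0.444556
u(0.42) ≈ -0.4446

-0.4446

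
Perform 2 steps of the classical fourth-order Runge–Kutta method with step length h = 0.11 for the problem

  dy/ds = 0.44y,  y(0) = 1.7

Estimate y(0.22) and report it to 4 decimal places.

RK4: k1 = f(s_n, y_n); k2 = f(s_n + h/2, y_n + (h/2)·k1); k3 = f(s_n + h/2, y_n + (h/2)·k2); k4 = f(s_n + h, y_n + h·k3); y_{n+1} = y_n + (h/6)·(k1 + 2k2 + 2k3 + k4).
s=0.000000, y=1.700000:
  k1 = f(0.000000, 1.700000) = 0.748000
  k2 = f(0.055000, 1.741140) = 0.766102
  k3 = f(0.055000, 1.742136) = 0.766540
  k4 = f(0.110000, 1.784319) = 0.785101
  y ← 1.700000 + (0.11/6)·(k1 + 2k2 + 2k3 + k4) = 1.784304
s=0.110000, y=1.784304:
  k1 = f(0.110000, 1.784304) = 0.785094
  k2 = f(0.165000, 1.827484) = 0.804093
  k3 = f(0.165000, 1.828529) = 0.804553
  k4 = f(0.220000, 1.872804) = 0.824034
  y ← 1.784304 + (0.11/6)·(k1 + 2k2 + 2k3 + k4) = 1.872788
y(0.22) ≈ 1.8728

1.8728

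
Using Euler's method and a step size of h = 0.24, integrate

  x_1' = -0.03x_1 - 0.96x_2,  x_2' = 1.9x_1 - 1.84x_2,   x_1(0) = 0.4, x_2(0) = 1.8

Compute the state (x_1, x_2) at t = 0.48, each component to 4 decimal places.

Euler on (x_1,x_2): x_1_{n+1} = x_1_n + h·x_1', x_2_{n+1} = x_2_n + h·x_2'.
0.000000: (0.400000, 1.800000); f=(-1.740000, -2.552000) → (-0.017600, 1.187520)
0.240000: (-0.017600, 1.187520); f=(-1.139491, -2.218477) → (-0.291078, 0.655086)
(x_1(0.48), x_2(0.48)) ≈ (-0.2911, 0.6551)

-0.2911, 0.6551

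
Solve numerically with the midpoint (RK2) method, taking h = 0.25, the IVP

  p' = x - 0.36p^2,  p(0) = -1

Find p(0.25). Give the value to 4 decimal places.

-1.0670

Midpoint: k1 = f(x_n, p_n); k2 = f(x_n + h/2, p_n + (h/2)·k1); p_{n+1} = p_n + h·k2.
x=0.000000, p=-1.000000:
  k1 = f(0.000000, -1.000000) = -0.360000
  k2 = f(0.125000, -1.045000) = -0.268129
  p ← -1.000000 + 0.25·(-0.268129) = -1.067032
p(0.25) ≈ -1.0670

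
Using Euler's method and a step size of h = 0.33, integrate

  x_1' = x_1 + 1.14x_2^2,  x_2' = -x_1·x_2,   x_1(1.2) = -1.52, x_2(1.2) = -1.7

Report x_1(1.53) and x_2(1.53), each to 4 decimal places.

Euler on (x_1,x_2): x_1_{n+1} = x_1_n + h·x_1', x_2_{n+1} = x_2_n + h·x_2'.
1.200000: (-1.520000, -1.700000); f=(1.774600, -2.584000) → (-0.934382, -2.552720)
(x_1(1.53), x_2(1.53)) ≈ (-0.9344, -2.5527)

-0.9344, -2.5527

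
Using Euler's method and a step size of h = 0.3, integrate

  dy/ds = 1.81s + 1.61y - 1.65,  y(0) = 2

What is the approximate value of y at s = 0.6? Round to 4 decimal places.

Euler: y_{n+1} = y_n + h·f(s_n, y_n).
s=0.000000, y=2.000000: f=1.570000 → y ← 2.000000 + 0.3·1.570000 = 2.471000
s=0.300000, y=2.471000: f=2.871310 → y ← 2.471000 + 0.3·2.871310 = 3.332393
y(0.6) ≈ 3.3324

3.3324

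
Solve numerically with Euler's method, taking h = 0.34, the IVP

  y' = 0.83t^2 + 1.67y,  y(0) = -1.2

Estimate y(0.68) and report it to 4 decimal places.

-2.9170

Euler: y_{n+1} = y_n + h·f(t_n, y_n).
t=0.000000, y=-1.200000: f=-2.004000 → y ← -1.200000 + 0.34·(-2.004000) = -1.881360
t=0.340000, y=-1.881360: f=-3.045923 → y ← -1.881360 + 0.34·(-3.045923) = -2.916974
y(0.68) ≈ -2.9170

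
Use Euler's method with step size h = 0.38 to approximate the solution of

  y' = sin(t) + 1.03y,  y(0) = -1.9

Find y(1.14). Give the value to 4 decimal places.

Euler: y_{n+1} = y_n + h·f(t_n, y_n).
t=0.000000, y=-1.900000: f=-1.957000 → y ← -1.900000 + 0.38·(-1.957000) = -2.643660
t=0.380000, y=-2.643660: f=-2.352049 → y ← -2.643660 + 0.38·(-2.352049) = -3.537439
t=0.760000, y=-3.537439: f=-2.954640 → y ← -3.537439 + 0.38·(-2.954640) = -4.660202
y(1.14) ≈ -4.6602

-4.6602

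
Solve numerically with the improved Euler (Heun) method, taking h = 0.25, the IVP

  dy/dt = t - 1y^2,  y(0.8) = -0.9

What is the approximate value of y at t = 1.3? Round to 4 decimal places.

Heun: k1 = f(t_n, y_n); k2 = f(t_n + h, y_n + h·k1); y_{n+1} = y_n + (h/2)·(k1 + k2).
t=0.800000, y=-0.900000:
  k1 = f(0.800000, -0.900000) = -0.010000
  k2 = f(1.050000, -0.902500) = 0.235494
  y ← -0.900000 + (0.25/2)·(-0.010000 + 0.235494) = -0.871813
t=1.050000, y=-0.871813:
  k1 = f(1.050000, -0.871813) = 0.289942
  k2 = f(1.300000, -0.799328) = 0.661075
  y ← -0.871813 + (0.25/2)·(0.289942 + 0.661075) = -0.752936
y(1.3) ≈ -0.7529

-0.7529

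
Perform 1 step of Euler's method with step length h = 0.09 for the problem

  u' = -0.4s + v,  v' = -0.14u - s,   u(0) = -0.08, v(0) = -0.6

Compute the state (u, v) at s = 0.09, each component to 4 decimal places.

-0.1340, -0.5990

Euler on (u,v): u_{n+1} = u_n + h·u', v_{n+1} = v_n + h·v'.
0.000000: (-0.080000, -0.600000); f=(-0.600000, 0.011200) → (-0.134000, -0.598992)
(u(0.09), v(0.09)) ≈ (-0.1340, -0.5990)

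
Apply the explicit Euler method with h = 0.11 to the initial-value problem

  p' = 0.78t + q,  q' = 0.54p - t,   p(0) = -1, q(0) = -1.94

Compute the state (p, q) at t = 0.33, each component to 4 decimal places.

Euler on (p,q): p_{n+1} = p_n + h·p', q_{n+1} = q_n + h·q'.
0.000000: (-1.000000, -1.940000); f=(-1.940000, -0.540000) → (-1.213400, -1.999400)
0.110000: (-1.213400, -1.999400); f=(-1.913600, -0.765236) → (-1.423896, -2.083576)
0.220000: (-1.423896, -2.083576); f=(-1.911976, -0.988904) → (-1.634213, -2.192355)
(p(0.33), q(0.33)) ≈ (-1.6342, -2.1924)

-1.6342, -2.1924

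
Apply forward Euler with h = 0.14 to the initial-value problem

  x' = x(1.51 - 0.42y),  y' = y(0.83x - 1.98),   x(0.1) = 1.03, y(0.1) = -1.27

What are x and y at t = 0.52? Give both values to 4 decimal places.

2.1380, -0.8620

Euler on (x,y): x_{n+1} = x_n + h·x', y_{n+1} = y_n + h·y'.
0.100000: (1.030000, -1.270000); f=(2.104702, 1.428877) → (1.324658, -1.069957)
0.240000: (1.324658, -1.069957); f=(2.595512, 0.942133) → (1.688030, -0.938059)
0.380000: (1.688030, -0.938059); f=(3.213983, 0.543075) → (2.137988, -0.862028)
(x(0.52), y(0.52)) ≈ (2.1380, -0.8620)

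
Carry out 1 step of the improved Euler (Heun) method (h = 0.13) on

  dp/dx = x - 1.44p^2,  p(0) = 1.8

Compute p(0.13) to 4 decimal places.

1.3719

Heun: k1 = f(x_n, p_n); k2 = f(x_n + h, p_n + h·k1); p_{n+1} = p_n + (h/2)·(k1 + k2).
x=0.000000, p=1.800000:
  k1 = f(0.000000, 1.800000) = -4.665600
  k2 = f(0.130000, 1.193472) = -1.921101
  p ← 1.800000 + (0.13/2)·(-4.665600 + (-1.921101)) = 1.371864
p(0.13) ≈ 1.3719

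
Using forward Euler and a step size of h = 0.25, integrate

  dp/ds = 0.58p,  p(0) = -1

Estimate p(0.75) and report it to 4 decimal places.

Euler: p_{n+1} = p_n + h·f(s_n, p_n).
s=0.000000, p=-1.000000: f=-0.580000 → p ← -1.000000 + 0.25·(-0.580000) = -1.145000
s=0.250000, p=-1.145000: f=-0.664100 → p ← -1.145000 + 0.25·(-0.664100) = -1.311025
s=0.500000, p=-1.311025: f=-0.760394 → p ← -1.311025 + 0.25·(-0.760394) = -1.501124
p(0.75) ≈ -1.5011

-1.5011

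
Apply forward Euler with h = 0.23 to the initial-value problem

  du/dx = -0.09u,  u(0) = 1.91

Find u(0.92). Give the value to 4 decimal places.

Euler: u_{n+1} = u_n + h·f(x_n, u_n).
x=0.000000, u=1.910000: f=-0.171900 → u ← 1.910000 + 0.23·(-0.171900) = 1.870463
x=0.230000, u=1.870463: f=-0.168342 → u ← 1.870463 + 0.23·(-0.168342) = 1.831744
x=0.460000, u=1.831744: f=-0.164857 → u ← 1.831744 + 0.23·(-0.164857) = 1.793827
x=0.690000, u=1.793827: f=-0.161444 → u ← 1.793827 + 0.23·(-0.161444) = 1.756695
u(0.92) ≈ 1.7567

1.7567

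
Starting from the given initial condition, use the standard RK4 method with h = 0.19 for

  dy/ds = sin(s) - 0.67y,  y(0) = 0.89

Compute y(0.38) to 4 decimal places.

0.7556

RK4: k1 = f(s_n, y_n); k2 = f(s_n + h/2, y_n + (h/2)·k1); k3 = f(s_n + h/2, y_n + (h/2)·k2); k4 = f(s_n + h, y_n + h·k3); y_{n+1} = y_n + (h/6)·(k1 + 2k2 + 2k3 + k4).
s=0.000000, y=0.890000:
  k1 = f(0.000000, 0.890000) = -0.596300
  k2 = f(0.095000, 0.833352) = -0.463488
  k3 = f(0.095000, 0.845969) = -0.471942
  k4 = f(0.190000, 0.800331) = -0.347363
  y ← 0.890000 + (0.19/6)·(k1 + 2k2 + 2k3 + k4) = 0.800873
s=0.190000, y=0.800873:
  k1 = f(0.190000, 0.800873) = -0.347726
  k2 = f(0.285000, 0.767839) = -0.233295
  k3 = f(0.285000, 0.778710) = -0.240579
  k4 = f(0.380000, 0.755164) = -0.135039
  y ← 0.800873 + (0.19/6)·(k1 + 2k2 + 2k3 + k4) = 0.755574
y(0.38) ≈ 0.7556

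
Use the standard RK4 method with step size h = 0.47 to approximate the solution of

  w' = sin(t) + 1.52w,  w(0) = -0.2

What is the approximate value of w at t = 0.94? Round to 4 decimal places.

-0.1244

RK4: k1 = f(t_n, w_n); k2 = f(t_n + h/2, w_n + (h/2)·k1); k3 = f(t_n + h/2, w_n + (h/2)·k2); k4 = f(t_n + h, w_n + h·k3); w_{n+1} = w_n + (h/6)·(k1 + 2k2 + 2k3 + k4).
t=0.000000, w=-0.200000:
  k1 = f(0.000000, -0.200000) = -0.304000
  k2 = f(0.235000, -0.271440) = -0.179746
  k3 = f(0.235000, -0.242240) = -0.135362
  k4 = f(0.470000, -0.263620) = 0.052184
  w ← -0.200000 + (0.47/6)·(k1 + 2k2 + 2k3 + k4) = -0.269093
t=0.470000, w=-0.269093:
  k1 = f(0.470000, -0.269093) = 0.043866
  k2 = f(0.705000, -0.258784) = 0.254682
  k3 = f(0.705000, -0.209242) = 0.329986
  k4 = f(0.940000, -0.113999) = 0.634279
  w ← -0.269093 + (0.47/6)·(k1 + 2k2 + 2k3 + k4) = -0.124373
w(0.94) ≈ -0.1244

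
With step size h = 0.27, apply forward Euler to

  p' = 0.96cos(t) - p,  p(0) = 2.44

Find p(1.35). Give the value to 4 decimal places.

Euler: p_{n+1} = p_n + h·f(t_n, p_n).
t=0.000000, p=2.440000: f=-1.480000 → p ← 2.440000 + 0.27·(-1.480000) = 2.040400
t=0.270000, p=2.040400: f=-1.115180 → p ← 2.040400 + 0.27·(-1.115180) = 1.739301
t=0.540000, p=1.739301: f=-0.915901 → p ← 1.739301 + 0.27·(-0.915901) = 1.492008
t=0.810000, p=1.492008: f=-0.830090 → p ← 1.492008 + 0.27·(-0.830090) = 1.267884
t=1.080000, p=1.267884: f=-0.815409 → p ← 1.267884 + 0.27·(-0.815409) = 1.047724
p(1.35) ≈ 1.0477

1.0477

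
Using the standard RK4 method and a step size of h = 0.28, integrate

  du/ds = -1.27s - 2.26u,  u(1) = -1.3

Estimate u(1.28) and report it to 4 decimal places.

RK4: k1 = f(s_n, u_n); k2 = f(s_n + h/2, u_n + (h/2)·k1); k3 = f(s_n + h/2, u_n + (h/2)·k2); k4 = f(s_n + h, u_n + h·k3); u_{n+1} = u_n + (h/6)·(k1 + 2k2 + 2k3 + k4).
s=1.000000, u=-1.300000:
  k1 = f(1.000000, -1.300000) = 1.668000
  k2 = f(1.140000, -1.066480) = 0.962445
  k3 = f(1.140000, -1.165258) = 1.185682
  k4 = f(1.280000, -0.968009) = 0.562100
  u ← -1.300000 + (0.28/6)·(k1 + 2k2 + 2k3 + k4) = -0.995437
u(1.28) ≈ -0.9954

-0.9954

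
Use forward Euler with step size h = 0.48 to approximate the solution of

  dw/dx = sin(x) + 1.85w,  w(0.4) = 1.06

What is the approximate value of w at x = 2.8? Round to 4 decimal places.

33.1911

Euler: w_{n+1} = w_n + h·f(x_n, w_n).
x=0.400000, w=1.060000: f=2.350418 → w ← 1.060000 + 0.48·2.350418 = 2.188201
x=0.880000, w=2.188201: f=4.818910 → w ← 2.188201 + 0.48·4.818910 = 4.501278
x=1.360000, w=4.501278: f=9.305228 → w ← 4.501278 + 0.48·9.305228 = 8.967787
x=1.840000, w=8.967787: f=17.554390 → w ← 8.967787 + 0.48·17.554390 = 17.393895
x=2.320000, w=17.393895: f=32.910936 → w ← 17.393895 + 0.48·32.910936 = 33.191144
w(2.8) ≈ 33.1911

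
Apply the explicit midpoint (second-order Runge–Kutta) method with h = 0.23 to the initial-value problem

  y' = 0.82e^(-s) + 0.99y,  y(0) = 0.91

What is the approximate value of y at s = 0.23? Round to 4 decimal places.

Midpoint: k1 = f(s_n, y_n); k2 = f(s_n + h/2, y_n + (h/2)·k1); y_{n+1} = y_n + h·k2.
s=0.000000, y=0.910000:
  k1 = f(0.000000, 0.910000) = 1.720900
  k2 = f(0.115000, 1.107903) = 1.827745
  y ← 0.910000 + 0.23·1.827745 = 1.330381
y(0.23) ≈ 1.3304

1.3304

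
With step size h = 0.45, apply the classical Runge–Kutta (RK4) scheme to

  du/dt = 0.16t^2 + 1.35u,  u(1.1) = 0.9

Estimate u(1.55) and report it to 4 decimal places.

1.8210

RK4: k1 = f(t_n, u_n); k2 = f(t_n + h/2, u_n + (h/2)·k1); k3 = f(t_n + h/2, u_n + (h/2)·k2); k4 = f(t_n + h, u_n + h·k3); u_{n+1} = u_n + (h/6)·(k1 + 2k2 + 2k3 + k4).
t=1.100000, u=0.900000:
  k1 = f(1.100000, 0.900000) = 1.408600
  k2 = f(1.325000, 1.216935) = 1.923762
  k3 = f(1.325000, 1.332847) = 2.080243
  k4 = f(1.550000, 1.836109) = 2.863147
  u ← 0.900000 + (0.45/6)·(k1 + 2k2 + 2k3 + k4) = 1.820982
u(1.55) ≈ 1.8210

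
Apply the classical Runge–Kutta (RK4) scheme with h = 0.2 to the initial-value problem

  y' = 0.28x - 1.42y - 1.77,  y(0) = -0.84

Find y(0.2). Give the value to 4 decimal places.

-0.9354

RK4: k1 = f(x_n, y_n); k2 = f(x_n + h/2, y_n + (h/2)·k1); k3 = f(x_n + h/2, y_n + (h/2)·k2); k4 = f(x_n + h, y_n + h·k3); y_{n+1} = y_n + (h/6)·(k1 + 2k2 + 2k3 + k4).
x=0.000000, y=-0.840000:
  k1 = f(0.000000, -0.840000) = -0.577200
  k2 = f(0.100000, -0.897720) = -0.467238
  k3 = f(0.100000, -0.886724) = -0.482852
  k4 = f(0.200000, -0.936570) = -0.384070
  y ← -0.840000 + (0.2/6)·(k1 + 2k2 + 2k3 + k4) = -0.935382
y(0.2) ≈ -0.9354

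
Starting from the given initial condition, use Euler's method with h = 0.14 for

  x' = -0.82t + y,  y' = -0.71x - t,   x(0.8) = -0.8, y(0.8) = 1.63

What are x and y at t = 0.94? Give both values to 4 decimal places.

Euler on (x,y): x_{n+1} = x_n + h·x', y_{n+1} = y_n + h·y'.
0.800000: (-0.800000, 1.630000); f=(0.974000, -0.232000) → (-0.663640, 1.597520)
(x(0.94), y(0.94)) ≈ (-0.6636, 1.5975)

-0.6636, 1.5975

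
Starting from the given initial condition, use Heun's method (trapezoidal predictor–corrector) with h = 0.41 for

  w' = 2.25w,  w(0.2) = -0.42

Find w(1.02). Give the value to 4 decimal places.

-2.3155

Heun: k1 = f(s_n, w_n); k2 = f(s_n + h, w_n + h·k1); w_{n+1} = w_n + (h/2)·(k1 + k2).
s=0.200000, w=-0.420000:
  k1 = f(0.200000, -0.420000) = -0.945000
  k2 = f(0.610000, -0.807450) = -1.816763
  w ← -0.420000 + (0.41/2)·(-0.945000 + (-1.816763)) = -0.986161
s=0.610000, w=-0.986161:
  k1 = f(0.610000, -0.986161) = -2.218863
  k2 = f(1.020000, -1.895895) = -4.265764
  w ← -0.986161 + (0.41/2)·(-2.218863 + (-4.265764)) = -2.315510
w(1.02) ≈ -2.3155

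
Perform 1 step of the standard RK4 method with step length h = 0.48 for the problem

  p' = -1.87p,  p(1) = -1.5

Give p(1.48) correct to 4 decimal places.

-0.6176

RK4: k1 = f(x_n, p_n); k2 = f(x_n + h/2, p_n + (h/2)·k1); k3 = f(x_n + h/2, p_n + (h/2)·k2); k4 = f(x_n + h, p_n + h·k3); p_{n+1} = p_n + (h/6)·(k1 + 2k2 + 2k3 + k4).
x=1.000000, p=-1.500000:
  k1 = f(1.000000, -1.500000) = 2.805000
  k2 = f(1.240000, -0.826800) = 1.546116
  k3 = f(1.240000, -1.128932) = 2.111103
  k4 = f(1.480000, -0.486670) = 0.910074
  p ← -1.500000 + (0.48/6)·(k1 + 2k2 + 2k3 + k4) = -0.617639
p(1.48) ≈ -0.6176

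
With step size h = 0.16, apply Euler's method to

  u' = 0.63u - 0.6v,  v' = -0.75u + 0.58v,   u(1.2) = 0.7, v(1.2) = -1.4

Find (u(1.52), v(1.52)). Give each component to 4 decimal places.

1.1511, -1.8723

Euler on (u,v): u_{n+1} = u_n + h·u', v_{n+1} = v_n + h·v'.
1.200000: (0.700000, -1.400000); f=(1.281000, -1.337000) → (0.904960, -1.613920)
1.360000: (0.904960, -1.613920); f=(1.538477, -1.614794) → (1.151116, -1.872287)
(u(1.52), v(1.52)) ≈ (1.1511, -1.8723)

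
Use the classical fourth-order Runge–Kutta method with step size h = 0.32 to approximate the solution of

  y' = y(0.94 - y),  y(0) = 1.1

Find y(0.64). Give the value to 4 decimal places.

1.0214

RK4: k1 = f(x_n, y_n); k2 = f(x_n + h/2, y_n + (h/2)·k1); k3 = f(x_n + h/2, y_n + (h/2)·k2); k4 = f(x_n + h, y_n + h·k3); y_{n+1} = y_n + (h/6)·(k1 + 2k2 + 2k3 + k4).
x=0.000000, y=1.100000:
  k1 = f(0.000000, 1.100000) = -0.176000
  k2 = f(0.160000, 1.071840) = -0.141311
  k3 = f(0.160000, 1.077390) = -0.148023
  k4 = f(0.320000, 1.052633) = -0.118561
  y ← 1.100000 + (0.32/6)·(k1 + 2k2 + 2k3 + k4) = 1.053428
x=0.320000, y=1.053428:
  k1 = f(0.320000, 1.053428) = -0.119488
  k2 = f(0.480000, 1.034310) = -0.097545
  k3 = f(0.480000, 1.037821) = -0.101520
  k4 = f(0.640000, 1.020941) = -0.082636
  y ← 1.053428 + (0.32/6)·(k1 + 2k2 + 2k3 + k4) = 1.021414
y(0.64) ≈ 1.0214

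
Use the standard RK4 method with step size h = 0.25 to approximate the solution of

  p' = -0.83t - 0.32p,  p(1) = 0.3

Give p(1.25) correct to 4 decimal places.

RK4: k1 = f(t_n, p_n); k2 = f(t_n + h/2, p_n + (h/2)·k1); k3 = f(t_n + h/2, p_n + (h/2)·k2); k4 = f(t_n + h, p_n + h·k3); p_{n+1} = p_n + (h/6)·(k1 + 2k2 + 2k3 + k4).
t=1.000000, p=0.300000:
  k1 = f(1.000000, 0.300000) = -0.926000
  k2 = f(1.125000, 0.184250) = -0.992710
  k3 = f(1.125000, 0.175911) = -0.990042
  k4 = f(1.250000, 0.052490) = -1.054297
  p ← 0.300000 + (0.25/6)·(k1 + 2k2 + 2k3 + k4) = 0.052258
p(1.25) ≈ 0.0523

0.0523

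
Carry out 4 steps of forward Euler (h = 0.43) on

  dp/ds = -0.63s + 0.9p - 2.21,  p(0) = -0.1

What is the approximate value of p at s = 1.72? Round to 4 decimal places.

Euler: p_{n+1} = p_n + h·f(s_n, p_n).
s=0.000000, p=-0.100000: f=-2.300000 → p ← -0.100000 + 0.43·(-2.300000) = -1.089000
s=0.430000, p=-1.089000: f=-3.461000 → p ← -1.089000 + 0.43·(-3.461000) = -2.577230
s=0.860000, p=-2.577230: f=-5.071307 → p ← -2.577230 + 0.43·(-5.071307) = -4.757892
s=1.290000, p=-4.757892: f=-7.304803 → p ← -4.757892 + 0.43·(-7.304803) = -7.898957
p(1.72) ≈ -7.8990

-7.8990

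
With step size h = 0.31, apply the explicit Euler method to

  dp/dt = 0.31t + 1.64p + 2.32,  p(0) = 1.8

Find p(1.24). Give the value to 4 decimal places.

Euler: p_{n+1} = p_n + h·f(t_n, p_n).
t=0.000000, p=1.800000: f=5.272000 → p ← 1.800000 + 0.31·5.272000 = 3.434320
t=0.310000, p=3.434320: f=8.048385 → p ← 3.434320 + 0.31·8.048385 = 5.929319
t=0.620000, p=5.929319: f=12.236284 → p ← 5.929319 + 0.31·12.236284 = 9.722567
t=0.930000, p=9.722567: f=18.553310 → p ← 9.722567 + 0.31·18.553310 = 15.474093
p(1.24) ≈ 15.4741

15.4741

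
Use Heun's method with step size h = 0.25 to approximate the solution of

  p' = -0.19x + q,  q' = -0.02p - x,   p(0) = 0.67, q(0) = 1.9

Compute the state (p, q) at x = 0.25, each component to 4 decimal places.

1.1386, 1.8642

Heun on (p,q): k1 = f(x_n, state_n); k2 = f(x_n + h, state_n + h·k1); state_{n+1} = state_n + (h/2)·(k1 + k2).
0.000000: (0.670000, 1.900000)
  k1 = (1.900000, -0.013400)
  predictor → (1.145000, 1.896650)
  k2 = (1.849150, -0.272900)
  → (1.138644, 1.864212)
(p(0.25), q(0.25)) ≈ (1.1386, 1.8642)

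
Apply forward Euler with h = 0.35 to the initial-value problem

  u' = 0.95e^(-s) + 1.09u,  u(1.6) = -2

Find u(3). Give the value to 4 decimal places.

Euler: u_{n+1} = u_n + h·f(s_n, u_n).
s=1.600000, u=-2.000000: f=-1.988198 → u ← -2.000000 + 0.35·(-1.988198) = -2.695869
s=1.950000, u=-2.695869: f=-2.803337 → u ← -2.695869 + 0.35·(-2.803337) = -3.677037
s=2.300000, u=-3.677037: f=-3.912725 → u ← -3.677037 + 0.35·(-3.912725) = -5.046491
s=2.650000, u=-5.046491: f=-5.433557 → u ← -5.046491 + 0.35·(-5.433557) = -6.948236
u(3) ≈ -6.9482

-6.9482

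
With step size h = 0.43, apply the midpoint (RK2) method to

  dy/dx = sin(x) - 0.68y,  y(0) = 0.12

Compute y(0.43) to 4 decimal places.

0.1818

Midpoint: k1 = f(x_n, y_n); k2 = f(x_n + h/2, y_n + (h/2)·k1); y_{n+1} = y_n + h·k2.
x=0.000000, y=0.120000:
  k1 = f(0.000000, 0.120000) = -0.081600
  k2 = f(0.215000, 0.102456) = 0.143677
  y ← 0.120000 + 0.43·0.143677 = 0.181781
y(0.43) ≈ 0.1818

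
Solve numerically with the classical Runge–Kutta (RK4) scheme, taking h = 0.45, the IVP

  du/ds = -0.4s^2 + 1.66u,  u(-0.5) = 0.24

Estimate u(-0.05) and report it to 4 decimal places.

RK4: k1 = f(s_n, u_n); k2 = f(s_n + h/2, u_n + (h/2)·k1); k3 = f(s_n + h/2, u_n + (h/2)·k2); k4 = f(s_n + h, u_n + h·k3); u_{n+1} = u_n + (h/6)·(k1 + 2k2 + 2k3 + k4).
s=-0.500000, u=0.240000:
  k1 = f(-0.500000, 0.240000) = 0.298400
  k2 = f(-0.275000, 0.307140) = 0.479602
  k3 = f(-0.275000, 0.347911) = 0.547281
  k4 = f(-0.050000, 0.486277) = 0.806219
  u ← 0.240000 + (0.45/6)·(k1 + 2k2 + 2k3 + k4) = 0.476879
u(-0.05) ≈ 0.4769

0.4769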